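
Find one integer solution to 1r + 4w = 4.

Step 1: Check solvability.
gcd(1, 4) = 1
Since 1 divides 4, solutions exist.

Step 2: Apply extended Euclidean algorithm to find gcd.
We find integers such that 1*x0 + 4*y0 = 1

Step 3: Scale the particular solution.
Multiply by 4/1 = 4:
r = 4, w = 0

Step 4: Verify.
1*(4) + 4*(0) = 4 = 4 ✓

r = 4, w = 0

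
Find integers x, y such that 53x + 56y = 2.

Step 1: Check solvability.
gcd(53, 56) = 1
Since 1 divides 2, solutions exist.

Step 2: Apply extended Euclidean algorithm to find gcd.
We find integers such that 53*x0 + 56*y0 = 1

Step 3: Scale the particular solution.
Multiply by 2/1 = 2:
x = -38, y = 36

Step 4: Verify.
53*(-38) + 56*(36) = 2 = 2 ✓

x = -38, y = 36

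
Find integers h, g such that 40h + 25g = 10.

Step 1: Check solvability.
gcd(40, 25) = 5
Since 5 divides 10, solutions exist.

Step 2: Apply extended Euclidean algorithm to find gcd.
We find integers such that 40*x0 + 25*y0 = 5

Step 3: Scale the particular solution.
Multiply by 10/5 = 2:
h = 4, g = -6

Step 4: Verify.
40*(4) + 25*(-6) = 10 = 10 ✓

h = 4, g = -6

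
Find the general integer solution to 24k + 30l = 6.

Step 1: Compute gcd(24, 30) = 6.
Since 6 divides 6, solutions exist.

Step 2: Find a particular solution using extended Euclidean algorithm.
We get k₀ = -1, l₀ = 1.
Check: 24*-1 + 30*1 = 6 = 6 ✓

Step 3: Write the general solution.
k = -1 + (30/6)t = -1 + 5t
l = 1 - (24/6)t = 1 - 4t
for any integer t.

k = -1 + 5t, l = 1 - 4t for integer t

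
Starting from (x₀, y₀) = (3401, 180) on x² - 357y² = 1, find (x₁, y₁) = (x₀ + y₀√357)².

Solutions to x² - Dy² = 1 are generated by powers of (x₀ + y₀√D).
The next solution satisfies x₁ + y₁√357 = (x₀ + y₀√357)², giving:
x₁ = x₀² + 357y₀² = 3401² + 357·180² = 11566801 + 11566800 = 23133601
y₁ = 2x₀y₀ = 2·3401·180 = 1224360

Verify: 23133601² - 357·1224360² = 535163495227201 - 535163495227200 = 1 ✓

x = 23133601, y = 1224360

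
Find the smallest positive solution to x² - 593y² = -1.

We need x² = 593y² - 1. Try successive y:
y = 1: x² = 593·1² - 1 = 592, not a perfect square
y = 2: x² = 593·2² - 1 = 2371, not a perfect square
y = 3: x² = 593·3² - 1 = 5336, not a perfect square
...
y = 24665: x² = 593·24665² - 1 = 360758799424 = 600632² ✓
Check: 600632² - 593·24665² = 360758799424 - 360758799425 = -1 ✓

x = 600632, y = 24665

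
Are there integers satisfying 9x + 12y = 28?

Step 1: Compute gcd(9, 12).
gcd(9, 12) = 3

Step 2: Check divisibility.
Does 3 divide 28? 28 = 3 x 9 + 1, so no.

By the theorem on linear Diophantine equations, 9x + 12y = 28 has integer solutions if and only if gcd(9, 12) divides 28. Since 3 does not divide 28, no solutions exist.

No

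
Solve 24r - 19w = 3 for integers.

Step 1: Check solvability.
gcd(24, 19) = 1
Since 1 divides 3, solutions exist.

Step 2: Apply extended Euclidean algorithm to find gcd.
We find integers such that 24*x0 + 19*y0 = 1

Step 3: Scale the particular solution.
Multiply by 3/1 = 3:
r = 12, w = 15

Step 4: Verify.
24*(12) - 19*(15) = 3 = 3 ✓

r = 12, w = 15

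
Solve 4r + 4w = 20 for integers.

Step 1: Check solvability.
gcd(4, 4) = 4
Since 4 divides 20, solutions exist.

Step 2: Apply extended Euclidean algorithm to find gcd.
We find integers such that 4*x0 + 4*y0 = 4

Step 3: Scale the particular solution.
Multiply by 20/4 = 5:
r = 0, w = 5

Step 4: Verify.
4*(0) + 4*(5) = 20 = 20 ✓

r = 0, w = 5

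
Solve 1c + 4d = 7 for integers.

Step 1: Check solvability.
gcd(1, 4) = 1
Since 1 divides 7, solutions exist.

Step 2: Apply extended Euclidean algorithm to find gcd.
We find integers such that 1*x0 + 4*y0 = 1

Step 3: Scale the particular solution.
Multiply by 7/1 = 7:
c = 7, d = 0

Step 4: Verify.
1*(7) + 4*(0) = 7 = 7 ✓

c = 7, d = 0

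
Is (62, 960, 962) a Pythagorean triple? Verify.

Compute a² + b² = 62² + 960² = 3844 + 921600 = 925444
Compute c² = 962² = 925444
Since 925444 = 925444, confirmed.

Yes, it is a Pythagorean triple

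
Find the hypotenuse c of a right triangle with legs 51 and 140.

c² = a² + b² = 51² + 140² = 2601 + 19600 = 22201
c = 149

149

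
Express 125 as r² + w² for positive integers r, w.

We need to find integers r, w > 0 such that r² + w² = 125.
Trying r = 2: w² = 125 - 2² = 125 - 4 = 121
w = 11
Check: 2² + 11² = 4 + 121 = 125 ✓

125 = 2² + 11²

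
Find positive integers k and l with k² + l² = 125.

We need to find integers k, l > 0 such that k² + l² = 125.
Trying k = 2: l² = 125 - 2² = 125 - 4 = 121
l = 11
Check: 2² + 11² = 4 + 121 = 125 ✓

125 = 2² + 11²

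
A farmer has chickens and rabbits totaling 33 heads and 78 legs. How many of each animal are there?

Let c = chickens, r = rabbits.
Heads: c + r = 33
Legs: 2c + 4r = 78
From the first equation, c = 33 - r. Substitute:
2(33 - r) + 4r = 78
66 + 2r = 78
r = (78 - 66)/2 = 6
c = 33 - 6 = 27

Chickens: 27, Rabbits: 6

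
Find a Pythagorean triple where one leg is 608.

We need the other leg and hypotenuse such that 608² + x² = c².
Take x = 105, c = 617: 608² + 105² = 369664 + 11025 = 380689 = 617² ✓
Triple: (105, 608, 617)

(105, 608, 617)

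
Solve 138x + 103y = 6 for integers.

Step 1: Check solvability.
gcd(138, 103) = 1
Since 1 divides 6, solutions exist.

Step 2: Apply extended Euclidean algorithm to find gcd.
We find integers such that 138*x0 + 103*y0 = 1

Step 3: Scale the particular solution.
Multiply by 6/1 = 6:
x = -300, y = 402

Step 4: Verify.
138*(-300) + 103*(402) = 6 = 6 ✓

x = -300, y = 402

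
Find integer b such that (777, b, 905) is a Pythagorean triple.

b² = c² - a² = 905² - 777² = 819025 - 603729 = 215296
b = sqrt(215296) = 464

464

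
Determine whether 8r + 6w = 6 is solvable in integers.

Step 1: Compute gcd(8, 6).
gcd(8, 6) = 2

Step 2: Check divisibility.
Does 2 divide 6? 6 = 2 x 3, so yes.

By the theorem on linear Diophantine equations, 8r + 6w = 6 has integer solutions if and only if gcd(8, 6) divides 6. Since 2 | 6, solutions exist.

Yes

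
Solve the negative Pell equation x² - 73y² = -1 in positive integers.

We need x² = 73y² - 1. Try successive y:
y = 1: x² = 73·1² - 1 = 72, not a perfect square
y = 2: x² = 73·2² - 1 = 291, not a perfect square
y = 3: x² = 73·3² - 1 = 656, not a perfect square
...
y = 125: x² = 73·125² - 1 = 1140624 = 1068² ✓
Check: 1068² - 73·125² = 1140624 - 1140625 = -1 ✓

x = 1068, y = 125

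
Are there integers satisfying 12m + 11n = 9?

Step 1: Compute gcd(12, 11).
gcd(12, 11) = 1

Step 2: Check divisibility.
Does 1 divide 9? 9 = 1 x 9, so yes.

By the theorem on linear Diophantine equations, 12m + 11n = 9 has integer solutions if and only if gcd(12, 11) divides 9. Since 1 | 9, solutions exist.

Yes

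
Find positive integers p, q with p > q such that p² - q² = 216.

Factor: p² - q² = (p+q)(p-q) = 216.
We need two factors of 216 with the same parity.
Use p+q = 108 and p-q = 2 (product 108·2 = 216).
Adding: 2p = 110, so p = 55.
Subtracting: 2q = 106, so q = 53.
Check: 55² - 53² = 3025 - 2809 = 216 ✓

p = 55, q = 53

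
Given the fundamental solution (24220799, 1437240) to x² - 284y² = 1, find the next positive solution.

Solutions to x² - Dy² = 1 are generated by powers of (x₀ + y₀√D).
The next solution satisfies x₁ + y₁√284 = (x₀ + y₀√284)², giving:
x₁ = x₀² + 284y₀² = 24220799² + 284·1437240² = 586647104198401 + 586647104198400 = 1173294208396801
y₁ = 2x₀y₀ = 2·24220799·1437240 = 69622202309520

Verify: 1173294208396801² - 284·69622202309520² = 1376619299457475894214667033601 - 1376619299457475894214667033600 = 1 ✓

x = 1173294208396801, y = 69622202309520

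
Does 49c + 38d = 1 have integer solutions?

Step 1: Compute gcd(49, 38).
gcd(49, 38) = 1

Step 2: Check divisibility.
Does 1 divide 1? 1 = 1 x 1, so yes.

By the theorem on linear Diophantine equations, 49c + 38d = 1 has integer solutions if and only if gcd(49, 38) divides 1. Since 1 | 1, solutions exist.

Yes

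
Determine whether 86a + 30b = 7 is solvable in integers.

Step 1: Compute gcd(86, 30).
gcd(86, 30) = 2

Step 2: Check divisibility.
Does 2 divide 7? 7 = 2 x 3 + 1, so no.

By the theorem on linear Diophantine equations, 86a + 30b = 7 has integer solutions if and only if gcd(86, 30) divides 7. Since 2 does not divide 7, no solutions exist.

No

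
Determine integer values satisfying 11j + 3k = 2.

Step 1: Check solvability.
gcd(11, 3) = 1
Since 1 divides 2, solutions exist.

Step 2: Apply extended Euclidean algorithm to find gcd.
We find integers such that 11*x0 + 3*y0 = 1

Step 3: Scale the particular solution.
Multiply by 2/1 = 2:
j = -2, k = 8

Step 4: Verify.
11*(-2) + 3*(8) = 2 = 2 ✓

j = -2, k = 8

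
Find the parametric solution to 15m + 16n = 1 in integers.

Step 1: Compute gcd(15, 16) = 1.
Since 1 divides 1, solutions exist.

Step 2: Find a particular solution using extended Euclidean algorithm.
We get m₀ = -1, n₀ = 1.
Check: 15*-1 + 16*1 = 1 = 1 ✓

Step 3: Write the general solution.
m = -1 + (16/1)t = -1 + 16t
n = 1 - (15/1)t = 1 - 15t
for any integer t.

m = -1 + 16t, n = 1 - 15t for integer t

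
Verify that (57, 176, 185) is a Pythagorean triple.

Compute a² + b²:
57² + 176² = 3249 + 30976 = 34225
Compute c²:
185² = 34225
Since 34225 = 34225, it is a Pythagorean triple.

Yes, it is a Pythagorean triple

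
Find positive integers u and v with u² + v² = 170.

We need to find integers u, v > 0 such that u² + v² = 170.
Trying u = 1: v² = 170 - 1² = 170 - 1 = 169
v = 13
Check: 1² + 13² = 1 + 169 = 170 ✓

170 = 1² + 13²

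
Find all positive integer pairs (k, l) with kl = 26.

The positive divisors of 26 are: 1, 2, 13, 26.
Each divisor d gives the pair (d, 26/d):
(1, 26), (2, 13), (13, 2), (26, 1)

(1, 26), (2, 13), (13, 2), (26, 1)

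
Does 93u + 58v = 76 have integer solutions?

Step 1: Compute gcd(93, 58).
gcd(93, 58) = 1

Step 2: Check divisibility.
Does 1 divide 76? 76 = 1 x 76, so yes.

By the theorem on linear Diophantine equations, 93u + 58v = 76 has integer solutions if and only if gcd(93, 58) divides 76. Since 1 | 76, solutions exist.

Yes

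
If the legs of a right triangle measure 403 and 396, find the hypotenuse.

c² = a² + b² = 403² + 396² = 162409 + 156816 = 319225
c = 565

565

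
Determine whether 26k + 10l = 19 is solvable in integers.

Step 1: Compute gcd(26, 10).
gcd(26, 10) = 2

Step 2: Check divisibility.
Does 2 divide 19? 19 = 2 x 9 + 1, so no.

By the theorem on linear Diophantine equations, 26k + 10l = 19 has integer solutions if and only if gcd(26, 10) divides 19. Since 2 does not divide 19, no solutions exist.

No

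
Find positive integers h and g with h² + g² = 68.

We need to find integers h, g > 0 such that h² + g² = 68.
Trying h = 2: g² = 68 - 2² = 68 - 4 = 64
g = 8
Check: 2² + 8² = 4 + 64 = 68 ✓

68 = 2² + 8²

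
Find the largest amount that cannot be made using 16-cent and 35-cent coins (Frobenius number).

For two coprime denominations a and b, the Frobenius number (largest value not representable as a non-negative combination) is ab - a - b.
Here gcd(16, 35) = 1, so they are coprime.
F(16, 35) = 16·35 - 16 - 35 = 560 - 51 = 509

509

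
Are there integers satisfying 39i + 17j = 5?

Step 1: Compute gcd(39, 17).
gcd(39, 17) = 1

Step 2: Check divisibility.
Does 1 divide 5? 5 = 1 x 5, so yes.

By the theorem on linear Diophantine equations, 39i + 17j = 5 has integer solutions if and only if gcd(39, 17) divides 5. Since 1 | 5, solutions exist.

Yes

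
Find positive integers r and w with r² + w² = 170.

We need to find integers r, w > 0 such that r² + w² = 170.
Trying r = 1: w² = 170 - 1² = 170 - 1 = 169
w = 13
Check: 1² + 13² = 1 + 169 = 170 ✓

170 = 1² + 13²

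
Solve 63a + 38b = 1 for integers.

Step 1: Check solvability.
gcd(63, 38) = 1
Since 1 divides 1, solutions exist.

Step 2: Apply extended Euclidean algorithm to find gcd.
We find integers such that 63*x0 + 38*y0 = 1

Step 3: Scale the particular solution.
Multiply by 1/1 = 1:
a = -3, b = 5

Step 4: Verify.
63*(-3) + 38*(5) = 1 = 1 ✓

a = -3, b = 5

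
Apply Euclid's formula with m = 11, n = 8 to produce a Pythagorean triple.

a = m² - n² = 11² - 8² = 121 - 64 = 57
b = 2mn = 2·11·8 = 176
c = m² + n² = 121 + 64 = 185
Verify: 57² + 176² = 3249 + 30976 = 34225 = 185² ✓

(57, 176, 185)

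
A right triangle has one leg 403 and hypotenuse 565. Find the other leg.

b² = c² - a² = 319225 - 162409 = 156816
b = 396

396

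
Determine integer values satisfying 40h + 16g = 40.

Step 1: Check solvability.
gcd(40, 16) = 8
Since 8 divides 40, solutions exist.

Step 2: Apply extended Euclidean algorithm to find gcd.
We find integers such that 40*x0 + 16*y0 = 8

Step 3: Scale the particular solution.
Multiply by 40/8 = 5:
h = 5, g = -10

Step 4: Verify.
40*(5) + 16*(-10) = 40 = 40 ✓

h = 5, g = -10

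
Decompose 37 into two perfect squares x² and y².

We need to find integers x, y > 0 such that x² + y² = 37.
Trying x = 1: y² = 37 - 1² = 37 - 1 = 36
y = 6
Check: 1² + 6² = 1 + 36 = 37 ✓

37 = 1² + 6²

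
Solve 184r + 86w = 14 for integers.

Step 1: Check solvability.
gcd(184, 86) = 2
Since 2 divides 14, solutions exist.

Step 2: Apply extended Euclidean algorithm to find gcd.
We find integers such that 184*x0 + 86*y0 = 2

Step 3: Scale the particular solution.
Multiply by 14/2 = 7:
r = -49, w = 105

Step 4: Verify.
184*(-49) + 86*(105) = 14 = 14 ✓

r = -49, w = 105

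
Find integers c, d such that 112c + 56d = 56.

Step 1: Check solvability.
gcd(112, 56) = 56
Since 56 divides 56, solutions exist.

Step 2: Apply extended Euclidean algorithm to find gcd.
We find integers such that 112*x0 + 56*y0 = 56

Step 3: Scale the particular solution.
Multiply by 56/56 = 1:
c = 0, d = 1

Step 4: Verify.
112*(0) + 56*(1) = 56 = 56 ✓

c = 0, d = 1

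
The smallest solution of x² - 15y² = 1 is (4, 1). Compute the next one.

Solutions to x² - Dy² = 1 are generated by powers of (x₀ + y₀√D).
The next solution satisfies x₁ + y₁√15 = (x₀ + y₀√15)², giving:
x₁ = x₀² + 15y₀² = 4² + 15·1² = 16 + 15 = 31
y₁ = 2x₀y₀ = 2·4·1 = 8

Verify: 31² - 15·8² = 961 - 960 = 1 ✓

x = 31, y = 8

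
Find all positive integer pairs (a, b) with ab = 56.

The positive divisors of 56 are: 1, 2, 4, 7, 8, 14, 28, 56.
Each divisor d gives the pair (d, 56/d):
(1, 56), (2, 28), (4, 14), (7, 8), (8, 7), (14, 4), (28, 2), (56, 1)

(1, 56), (2, 28), (4, 14), (7, 8), (8, 7), (14, 4), (28, 2), (56, 1)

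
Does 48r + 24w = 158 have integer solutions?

Step 1: Compute gcd(48, 24).
gcd(48, 24) = 24

Step 2: Check divisibility.
Does 24 divide 158? 158 = 24 x 6 + 14, so no.

By the theorem on linear Diophantine equations, 48r + 24w = 158 has integer solutions if and only if gcd(48, 24) divides 158. Since 24 does not divide 158, no solutions exist.

No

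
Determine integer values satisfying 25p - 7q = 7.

Step 1: Check solvability.
gcd(25, 7) = 1
Since 1 divides 7, solutions exist.

Step 2: Apply extended Euclidean algorithm to find gcd.
We find integers such that 25*x0 + 7*y0 = 1

Step 3: Scale the particular solution.
Multiply by 7/1 = 7:
p = 14, q = 49

Step 4: Verify.
25*(14) - 7*(49) = 7 = 7 ✓

p = 14, q = 49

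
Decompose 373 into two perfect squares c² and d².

We need to find integers c, d > 0 such that c² + d² = 373.
Trying c = 7: d² = 373 - 7² = 373 - 49 = 324
d = 18
Check: 7² + 18² = 49 + 324 = 373 ✓

373 = 7² + 18²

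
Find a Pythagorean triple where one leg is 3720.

We need the other leg and hypotenuse such that 3720² + x² = c².
Take x = 122, c = 3722: 3720² + 122² = 13838400 + 14884 = 13853284 = 3722² ✓
Triple: (122, 3720, 3722)

(122, 3720, 3722)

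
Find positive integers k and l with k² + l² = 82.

We need to find integers k, l > 0 such that k² + l² = 82.
Trying k = 1: l² = 82 - 1² = 82 - 1 = 81
l = 9
Check: 1² + 9² = 1 + 81 = 82 ✓

82 = 1² + 9²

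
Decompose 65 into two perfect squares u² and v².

We need to find integers u, v > 0 such that u² + v² = 65.
Trying u = 1: v² = 65 - 1² = 65 - 1 = 64
v = 8
Check: 1² + 8² = 1 + 64 = 65 ✓

65 = 1² + 8²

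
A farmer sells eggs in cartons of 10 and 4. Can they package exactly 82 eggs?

We need non-negative a, b with 10a + 4b = 82.
gcd(10, 4) = 2 divides 82.
Try a = 1: 4b = 82 - 10 = 72, so b = 18.
One way: 1 cartons of 10 and 18 cartons of 4.

Yes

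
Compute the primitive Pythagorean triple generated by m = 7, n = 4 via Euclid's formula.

a = m² - n² = 49 - 16 = 33
b = 2mn = 2·7·4 = 56
c = m² + n² = 49 + 16 = 65
Verify: 33² + 56² = 1089 + 3136 = 4225 = 65² ✓

(33, 56, 65)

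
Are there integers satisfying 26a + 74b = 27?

Step 1: Compute gcd(26, 74).
gcd(26, 74) = 2

Step 2: Check divisibility.
Does 2 divide 27? 27 = 2 x 13 + 1, so no.

By the theorem on linear Diophantine equations, 26a + 74b = 27 has integer solutions if and only if gcd(26, 74) divides 27. Since 2 does not divide 27, no solutions exist.

No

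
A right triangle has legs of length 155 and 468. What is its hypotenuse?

c² = a² + b² = 155² + 468² = 24025 + 219024 = 243049
c = 493

493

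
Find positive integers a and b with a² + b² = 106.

We need to find integers a, b > 0 such that a² + b² = 106.
Trying a = 5: b² = 106 - 5² = 106 - 25 = 81
b = 9
Check: 5² + 9² = 25 + 81 = 106 ✓

106 = 5² + 9²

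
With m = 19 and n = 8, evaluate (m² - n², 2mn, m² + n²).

a = m² - n² = 361 - 64 = 297
b = 2mn = 2·19·8 = 304
c = m² + n² = 361 + 64 = 425
Verify: 297² + 304² = 88209 + 92416 = 180625 = 425² ✓

(297, 304, 425)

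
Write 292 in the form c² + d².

We need to find integers c, d > 0 such that c² + d² = 292.
Trying c = 6: d² = 292 - 6² = 292 - 36 = 256
d = 16
Check: 6² + 16² = 36 + 256 = 292 ✓

292 = 6² + 16²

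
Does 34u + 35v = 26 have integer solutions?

Step 1: Compute gcd(34, 35).
gcd(34, 35) = 1

Step 2: Check divisibility.
Does 1 divide 26? 26 = 1 x 26, so yes.

By the theorem on linear Diophantine equations, 34u + 35v = 26 has integer solutions if and only if gcd(34, 35) divides 26. Since 1 | 26, solutions exist.

Yes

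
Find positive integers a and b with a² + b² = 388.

We need to find integers a, b > 0 such that a² + b² = 388.
Trying a = 8: b² = 388 - 8² = 388 - 64 = 324
b = 18
Check: 8² + 18² = 64 + 324 = 388 ✓

388 = 8² + 18²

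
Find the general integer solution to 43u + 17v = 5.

Step 1: Compute gcd(43, 17) = 1.
Since 1 divides 5, solutions exist.

Step 2: Find a particular solution using extended Euclidean algorithm.
We get u₀ = 10, v₀ = -25.
Check: 43*10 + 17*-25 = 5 = 5 ✓

Step 3: Write the general solution.
u = 10 + (17/1)t = 10 + 17t
v = -25 - (43/1)t = -25 - 43t
for any integer t.

u = 10 + 17t, v = -25 - 43t for integer t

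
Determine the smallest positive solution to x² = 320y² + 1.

We seek the smallest positive integers (x, y) with x² - 320y² = 1, i.e., x² = 320y² + 1.
Try successive y values:
y = 1: x² = 320·1² + 1 = 321, not a perfect square
y = 2: x² = 320·2² + 1 = 1281, not a perfect square
y = 3: x² = 320·3² + 1 = 2881, not a perfect square
... continuing the search (or via continued fractions) ...
y = 9: x² = 320·9² + 1 = 25921, x = 161 ✓

Verify: 161² - 320·9² = 25921 - 25920 = 1 ✓

x = 161, y = 9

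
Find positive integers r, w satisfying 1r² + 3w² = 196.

Try small values of r and check whether (196 - 1r²)/3 is a perfect square.
r = 2: 1·2² = 4, so 3w² = 196 - 4 = 192, giving w² = 64, w = 8.
Check: 1·2² + 3·8² = 4 + 192 = 196 ✓

r = 2, w = 8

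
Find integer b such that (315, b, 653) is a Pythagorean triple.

b² = c² - a² = 653² - 315² = 426409 - 99225 = 327184
b = sqrt(327184) = 572

572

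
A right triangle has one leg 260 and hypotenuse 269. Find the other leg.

a² = c² - b² = 72361 - 67600 = 4761
a = 69

69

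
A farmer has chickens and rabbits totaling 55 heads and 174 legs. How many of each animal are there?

Let c = chickens, r = rabbits.
Heads: c + r = 55
Legs: 2c + 4r = 174
From the first equation, c = 55 - r. Substitute:
2(55 - r) + 4r = 174
110 + 2r = 174
r = (174 - 110)/2 = 32
c = 55 - 32 = 23

Chickens: 23, Rabbits: 32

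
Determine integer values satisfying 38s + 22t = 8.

Step 1: Check solvability.
gcd(38, 22) = 2
Since 2 divides 8, solutions exist.

Step 2: Apply extended Euclidean algorithm to find gcd.
We find integers such that 38*x0 + 22*y0 = 2

Step 3: Scale the particular solution.
Multiply by 8/2 = 4:
s = -16, t = 28

Step 4: Verify.
38*(-16) + 22*(28) = 8 = 8 ✓

s = -16, t = 28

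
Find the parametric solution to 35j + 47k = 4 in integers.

Step 1: Compute gcd(35, 47) = 1.
Since 1 divides 4, solutions exist.

Step 2: Find a particular solution using extended Euclidean algorithm.
We get j₀ = -16, k₀ = 12.
Check: 35*-16 + 47*12 = 4 = 4 ✓

Step 3: Write the general solution.
j = -16 + (47/1)t = -16 + 47t
k = 12 - (35/1)t = 12 - 35t
for any integer t.

j = -16 + 47t, k = 12 - 35t for integer t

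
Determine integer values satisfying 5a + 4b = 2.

Step 1: Check solvability.
gcd(5, 4) = 1
Since 1 divides 2, solutions exist.

Step 2: Apply extended Euclidean algorithm to find gcd.
We find integers such that 5*x0 + 4*y0 = 1

Step 3: Scale the particular solution.
Multiply by 2/1 = 2:
a = 2, b = -2

Step 4: Verify.
5*(2) + 4*(-2) = 2 = 2 ✓

a = 2, b = -2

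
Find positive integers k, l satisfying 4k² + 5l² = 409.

Try small values of k and check whether (409 - 4k²)/5 is a perfect square.
k = 1: 4·1² = 4, so 5l² = 409 - 4 = 405, giving l² = 81, l = 9.
Check: 4·1² + 5·9² = 4 + 405 = 409 ✓

k = 1, l = 9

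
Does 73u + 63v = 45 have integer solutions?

Step 1: Compute gcd(73, 63).
gcd(73, 63) = 1

Step 2: Check divisibility.
Does 1 divide 45? 45 = 1 x 45, so yes.

By the theorem on linear Diophantine equations, 73u + 63v = 45 has integer solutions if and only if gcd(73, 63) divides 45. Since 1 | 45, solutions exist.

Yes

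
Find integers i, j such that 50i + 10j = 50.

Step 1: Check solvability.
gcd(50, 10) = 10
Since 10 divides 50, solutions exist.

Step 2: Apply extended Euclidean algorithm to find gcd.
We find integers such that 50*x0 + 10*y0 = 10

Step 3: Scale the particular solution.
Multiply by 50/10 = 5:
i = 0, j = 5

Step 4: Verify.
50*(0) + 10*(5) = 50 = 50 ✓

i = 0, j = 5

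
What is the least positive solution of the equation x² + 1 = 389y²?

We need x² = 389y² - 1. Try successive y:
y = 1: x² = 389·1² - 1 = 388, not a perfect square
y = 2: x² = 389·2² - 1 = 1555, not a perfect square
y = 3: x² = 389·3² - 1 = 3500, not a perfect square
...
y = 65: x² = 389·65² - 1 = 1643524 = 1282² ✓
Check: 1282² - 389·65² = 1643524 - 1643525 = -1 ✓

x = 1282, y = 65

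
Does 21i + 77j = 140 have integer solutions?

Step 1: Compute gcd(21, 77).
gcd(21, 77) = 7

Step 2: Check divisibility.
Does 7 divide 140? 140 = 7 x 20, so yes.

By the theorem on linear Diophantine equations, 21i + 77j = 140 has integer solutions if and only if gcd(21, 77) divides 140. Since 7 | 140, solutions exist.

Yes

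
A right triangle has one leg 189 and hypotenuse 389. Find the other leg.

b² = c² - a² = 151321 - 35721 = 115600
b = 340

340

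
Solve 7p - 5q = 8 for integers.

Step 1: Check solvability.
gcd(7, 5) = 1
Since 1 divides 8, solutions exist.

Step 2: Apply extended Euclidean algorithm to find gcd.
We find integers such that 7*x0 + 5*y0 = 1

Step 3: Scale the particular solution.
Multiply by 8/1 = 8:
p = -16, q = -24

Step 4: Verify.
7*(-16) - 5*(-24) = 8 = 8 ✓

p = -16, q = -24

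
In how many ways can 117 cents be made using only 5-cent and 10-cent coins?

We need non-negative integers (x, y) with 5x + 10y = 117.
For each x from 0 to 23, check if (117 - 5x) is a non-negative multiple of 10.
Solutions (x, y): none
Count: 0

0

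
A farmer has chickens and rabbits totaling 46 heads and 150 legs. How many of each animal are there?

Let c = chickens, r = rabbits.
Heads: c + r = 46
Legs: 2c + 4r = 150
From the first equation, c = 46 - r. Substitute:
2(46 - r) + 4r = 150
92 + 2r = 150
r = (150 - 92)/2 = 29
c = 46 - 29 = 17

Chickens: 17, Rabbits: 29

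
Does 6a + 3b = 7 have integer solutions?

Step 1: Compute gcd(6, 3).
gcd(6, 3) = 3

Step 2: Check divisibility.
Does 3 divide 7? 7 = 3 x 2 + 1, so no.

By the theorem on linear Diophantine equations, 6a + 3b = 7 has integer solutions if and only if gcd(6, 3) divides 7. Since 3 does not divide 7, no solutions exist.

No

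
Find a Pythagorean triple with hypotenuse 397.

We need a² + b² = 397² = 157609.
Trying: 325² + 228² = 105625 + 51984 = 157609 ✓

(325, 228, 397)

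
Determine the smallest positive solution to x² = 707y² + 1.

We seek the smallest positive integers (x, y) with x² - 707y² = 1, i.e., x² = 707y² + 1.
Try successive y values:
y = 1: x² = 707·1² + 1 = 708, not a perfect square
y = 2: x² = 707·2² + 1 = 2829, not a perfect square
y = 3: x² = 707·3² + 1 = 6364, not a perfect square
... continuing the search (or via continued fractions) ...
y = 95: x² = 707·95² + 1 = 6380676, x = 2526 ✓

Verify: 2526² - 707·95² = 6380676 - 6380675 = 1 ✓

x = 2526, y = 95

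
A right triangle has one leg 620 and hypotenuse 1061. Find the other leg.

a² = c² - b² = 1125721 - 384400 = 741321
a = 861

861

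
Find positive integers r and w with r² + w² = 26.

We need to find integers r, w > 0 such that r² + w² = 26.
Trying r = 1: w² = 26 - 1² = 26 - 1 = 25
w = 5
Check: 1² + 5² = 1 + 25 = 26 ✓

26 = 1² + 5²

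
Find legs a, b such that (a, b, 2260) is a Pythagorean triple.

We need a² + b² = 2260² = 5107600.
Trying: 1612² + 1584² = 2598544 + 2509056 = 5107600 ✓

(1612, 1584, 2260)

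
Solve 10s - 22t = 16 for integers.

Step 1: Check solvability.
gcd(10, 22) = 2
Since 2 divides 16, solutions exist.

Step 2: Apply extended Euclidean algorithm to find gcd.
We find integers such that 10*x0 + 22*y0 = 2

Step 3: Scale the particular solution.
Multiply by 16/2 = 8:
s = -16, t = -8

Step 4: Verify.
10*(-16) - 22*(-8) = 16 = 16 ✓

s = -16, t = -8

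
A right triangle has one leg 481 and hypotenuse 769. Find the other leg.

b² = c² - a² = 591361 - 231361 = 360000
b = 600

600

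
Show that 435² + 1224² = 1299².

Compute a² + b²:
435² + 1224² = 189225 + 1498176 = 1687401
Compute c²:
1299² = 1687401
Since 1687401 = 1687401, it is a Pythagorean triple.

Yes, it is a Pythagorean triple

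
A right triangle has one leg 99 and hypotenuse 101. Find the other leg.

b² = c² - a² = 10201 - 9801 = 400
b = 20

20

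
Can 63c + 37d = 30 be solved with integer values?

Step 1: Compute gcd(63, 37).
gcd(63, 37) = 1

Step 2: Check divisibility.
Does 1 divide 30? 30 = 1 x 30, so yes.

By the theorem on linear Diophantine equations, 63c + 37d = 30 has integer solutions if and only if gcd(63, 37) divides 30. Since 1 | 30, solutions exist.

Yes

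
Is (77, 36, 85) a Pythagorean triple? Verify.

Compute a² + b² = 77² + 36² = 5929 + 1296 = 7225
Compute c² = 85² = 7225
Since 7225 = 7225, confirmed.

Yes, it is a Pythagorean triple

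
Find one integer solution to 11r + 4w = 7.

Step 1: Check solvability.
gcd(11, 4) = 1
Since 1 divides 7, solutions exist.

Step 2: Apply extended Euclidean algorithm to find gcd.
We find integers such that 11*x0 + 4*y0 = 1

Step 3: Scale the particular solution.
Multiply by 7/1 = 7:
r = -7, w = 21

Step 4: Verify.
11*(-7) + 4*(21) = 7 = 7 ✓

r = -7, w = 21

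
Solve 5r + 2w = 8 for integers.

Step 1: Check solvability.
gcd(5, 2) = 1
Since 1 divides 8, solutions exist.

Step 2: Apply extended Euclidean algorithm to find gcd.
We find integers such that 5*x0 + 2*y0 = 1

Step 3: Scale the particular solution.
Multiply by 8/1 = 8:
r = 8, w = -16

Step 4: Verify.
5*(8) + 2*(-16) = 8 = 8 ✓

r = 8, w = -16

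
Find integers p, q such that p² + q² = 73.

We need to find integers p, q > 0 such that p² + q² = 73.
Trying p = 3: q² = 73 - 3² = 73 - 9 = 64
q = 8
Check: 3² + 8² = 9 + 64 = 73 ✓

73 = 3² + 8²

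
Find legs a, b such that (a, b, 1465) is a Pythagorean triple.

We need a² + b² = 1465² = 2146225.
Trying: 1425² + 340² = 2030625 + 115600 = 2146225 ✓

(1425, 340, 1465)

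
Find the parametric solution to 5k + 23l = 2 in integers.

Step 1: Compute gcd(5, 23) = 1.
Since 1 divides 2, solutions exist.

Step 2: Find a particular solution using extended Euclidean algorithm.
We get k₀ = -18, l₀ = 4.
Check: 5*-18 + 23*4 = 2 = 2 ✓

Step 3: Write the general solution.
k = -18 + (23/1)t = -18 + 23t
l = 4 - (5/1)t = 4 - 5t
for any integer t.

k = -18 + 23t, l = 4 - 5t for integer t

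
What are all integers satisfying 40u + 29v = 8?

Step 1: Compute gcd(40, 29) = 1.
Since 1 divides 8, solutions exist.

Step 2: Find a particular solution using extended Euclidean algorithm.
We get u₀ = 64, v₀ = -88.
Check: 40*64 + 29*-88 = 8 = 8 ✓

Step 3: Write the general solution.
u = 64 + (29/1)t = 64 + 29t
v = -88 - (40/1)t = -88 - 40t
for any integer t.

u = 64 + 29t, v = -88 - 40t for integer t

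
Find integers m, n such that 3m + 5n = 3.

Step 1: Check solvability.
gcd(3, 5) = 1
Since 1 divides 3, solutions exist.

Step 2: Apply extended Euclidean algorithm to find gcd.
We find integers such that 3*x0 + 5*y0 = 1

Step 3: Scale the particular solution.
Multiply by 3/1 = 3:
m = 6, n = -3

Step 4: Verify.
3*(6) + 5*(-3) = 3 = 3 ✓

m = 6, n = -3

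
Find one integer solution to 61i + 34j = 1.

Step 1: Check solvability.
gcd(61, 34) = 1
Since 1 divides 1, solutions exist.

Step 2: Apply extended Euclidean algorithm to find gcd.
We find integers such that 61*x0 + 34*y0 = 1

Step 3: Scale the particular solution.
Multiply by 1/1 = 1:
i = -5, j = 9

Step 4: Verify.
61*(-5) + 34*(9) = 1 = 1 ✓

i = -5, j = 9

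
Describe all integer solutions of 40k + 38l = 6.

Step 1: Compute gcd(40, 38) = 2.
Since 2 divides 6, solutions exist.

Step 2: Find a particular solution using extended Euclidean algorithm.
We get k₀ = 3, l₀ = -3.
Check: 40*3 + 38*-3 = 6 = 6 ✓

Step 3: Write the general solution.
k = 3 + (38/2)t = 3 + 19t
l = -3 - (40/2)t = -3 - 20t
for any integer t.

k = 3 + 19t, l = -3 - 20t for integer t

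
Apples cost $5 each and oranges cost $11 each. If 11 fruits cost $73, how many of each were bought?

Let a = apples, o = oranges.
a + o = 11
5a + 11o = 73
Substitute o = 11 - a:
5a + 11(11 - a) = 73
(5 - 11)a = 73 - 121
-6a = -48
a = 8, o = 11 - 8 = 3

Apples: 8, Oranges: 3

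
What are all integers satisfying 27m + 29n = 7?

Step 1: Compute gcd(27, 29) = 1.
Since 1 divides 7, solutions exist.

Step 2: Find a particular solution using extended Euclidean algorithm.
We get m₀ = 98, n₀ = -91.
Check: 27*98 + 29*-91 = 7 = 7 ✓

Step 3: Write the general solution.
m = 98 + (29/1)t = 98 + 29t
n = -91 - (27/1)t = -91 - 27t
for any integer t.

m = 98 + 29t, n = -91 - 27t for integer t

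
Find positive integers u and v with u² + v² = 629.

We need to find integers u, v > 0 such that u² + v² = 629.
Trying u = 2: v² = 629 - 2² = 629 - 4 = 625
v = 25
Check: 2² + 25² = 4 + 625 = 629 ✓

629 = 2² + 25²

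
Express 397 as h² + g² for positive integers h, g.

We need to find integers h, g > 0 such that h² + g² = 397.
Trying h = 6: g² = 397 - 6² = 397 - 36 = 361
g = 19
Check: 6² + 19² = 36 + 361 = 397 ✓

397 = 6² + 19²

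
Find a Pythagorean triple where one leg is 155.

We need the other leg and hypotenuse such that 155² + x² = c².
Take x = 468, c = 493: 155² + 468² = 24025 + 219024 = 243049 = 493² ✓
Triple: (155, 468, 493)

(155, 468, 493)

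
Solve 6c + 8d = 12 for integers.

Step 1: Check solvability.
gcd(6, 8) = 2
Since 2 divides 12, solutions exist.

Step 2: Apply extended Euclidean algorithm to find gcd.
We find integers such that 6*x0 + 8*y0 = 2

Step 3: Scale the particular solution.
Multiply by 12/2 = 6:
c = -6, d = 6

Step 4: Verify.
6*(-6) + 8*(6) = 12 = 12 ✓

c = -6, d = 6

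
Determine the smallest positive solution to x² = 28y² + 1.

We seek the smallest positive integers (x, y) with x² - 28y² = 1, i.e., x² = 28y² + 1.
Try successive y values:
y = 1: x² = 28·1² + 1 = 29, not a perfect square
y = 2: x² = 28·2² + 1 = 113, not a perfect square
y = 3: x² = 28·3² + 1 = 253, not a perfect square
... continuing the search (or via continued fractions) ...
y = 24: x² = 28·24² + 1 = 16129, x = 127 ✓

Verify: 127² - 28·24² = 16129 - 16128 = 1 ✓

x = 127, y = 24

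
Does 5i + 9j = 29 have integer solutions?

Step 1: Compute gcd(5, 9).
gcd(5, 9) = 1

Step 2: Check divisibility.
Does 1 divide 29? 29 = 1 x 29, so yes.

By the theorem on linear Diophantine equations, 5i + 9j = 29 has integer solutions if and only if gcd(5, 9) divides 29. Since 1 | 29, solutions exist.

Yes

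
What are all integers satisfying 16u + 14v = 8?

Step 1: Compute gcd(16, 14) = 2.
Since 2 divides 8, solutions exist.

Step 2: Find a particular solution using extended Euclidean algorithm.
We get u₀ = 4, v₀ = -4.
Check: 16*4 + 14*-4 = 8 = 8 ✓

Step 3: Write the general solution.
u = 4 + (14/2)t = 4 + 7t
v = -4 - (16/2)t = -4 - 8t
for any integer t.

u = 4 + 7t, v = -4 - 8t for integer t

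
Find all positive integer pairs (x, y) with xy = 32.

The positive divisors of 32 are: 1, 2, 4, 8, 16, 32.
Each divisor d gives the pair (d, 32/d):
(1, 32), (2, 16), (4, 8), (8, 4), (16, 2), (32, 1)

(1, 32), (2, 16), (4, 8), (8, 4), (16, 2), (32, 1)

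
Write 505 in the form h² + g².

We need to find integers h, g > 0 such that h² + g² = 505.
Trying h = 8: g² = 505 - 8² = 505 - 64 = 441
g = 21
Check: 8² + 21² = 64 + 441 = 505 ✓

505 = 8² + 21²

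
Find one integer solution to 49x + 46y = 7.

Step 1: Check solvability.
gcd(49, 46) = 1
Since 1 divides 7, solutions exist.

Step 2: Apply extended Euclidean algorithm to find gcd.
We find integers such that 49*x0 + 46*y0 = 1

Step 3: Scale the particular solution.
Multiply by 7/1 = 7:
x = -105, y = 112

Step 4: Verify.
49*(-105) + 46*(112) = 7 = 7 ✓

x = -105, y = 112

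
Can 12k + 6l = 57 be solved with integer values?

Step 1: Compute gcd(12, 6).
gcd(12, 6) = 6

Step 2: Check divisibility.
Does 6 divide 57? 57 = 6 x 9 + 3, so no.

By the theorem on linear Diophantine equations, 12k + 6l = 57 has integer solutions if and only if gcd(12, 6) divides 57. Since 6 does not divide 57, no solutions exist.

No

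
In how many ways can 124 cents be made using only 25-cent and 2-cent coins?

We need non-negative integers (x, y) with 25x + 2y = 124.
For each x from 0 to 4, check if (124 - 25x) is a non-negative multiple of 2.
Solutions (x, y): (0,62), (2,37), (4,12)
Count: 3

3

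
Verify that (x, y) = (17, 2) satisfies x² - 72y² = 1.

Compute x² = 17² = 289
Compute 72y² = 72·2² = 72·4 = 288
x² - 72y² = 289 - 288 = 1
Since this equals 1, (17, 2) is a solution.

Yes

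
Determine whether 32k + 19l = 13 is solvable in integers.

Step 1: Compute gcd(32, 19).
gcd(32, 19) = 1

Step 2: Check divisibility.
Does 1 divide 13? 13 = 1 x 13, so yes.

By the theorem on linear Diophantine equations, 32k + 19l = 13 has integer solutions if and only if gcd(32, 19) divides 13. Since 1 | 13, solutions exist.

Yes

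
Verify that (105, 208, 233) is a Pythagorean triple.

Compute a² + b²:
105² + 208² = 11025 + 43264 = 54289
Compute c²:
233² = 54289
Since 54289 = 54289, it is a Pythagorean triple.

Yes, it is a Pythagorean triple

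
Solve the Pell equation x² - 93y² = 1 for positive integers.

We seek the smallest positive integers (x, y) with x² - 93y² = 1, i.e., x² = 93y² + 1.
Try successive y values:
y = 1: x² = 93·1² + 1 = 94, not a perfect square
y = 2: x² = 93·2² + 1 = 373, not a perfect square
y = 3: x² = 93·3² + 1 = 838, not a perfect square
... continuing the search (or via continued fractions) ...
y = 1260: x² = 93·1260² + 1 = 147646801, x = 12151 ✓

Verify: 12151² - 93·1260² = 147646801 - 147646800 = 1 ✓

x = 12151, y = 1260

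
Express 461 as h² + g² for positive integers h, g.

We need to find integers h, g > 0 such that h² + g² = 461.
Trying h = 10: g² = 461 - 10² = 461 - 100 = 361
g = 19
Check: 10² + 19² = 100 + 361 = 461 ✓

461 = 10² + 19²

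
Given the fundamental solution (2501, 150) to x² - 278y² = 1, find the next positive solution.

Solutions to x² - Dy² = 1 are generated by powers of (x₀ + y₀√D).
The next solution satisfies x₁ + y₁√278 = (x₀ + y₀√278)², giving:
x₁ = x₀² + 278y₀² = 2501² + 278·150² = 6255001 + 6255000 = 12510001
y₁ = 2x₀y₀ = 2·2501·150 = 750300

Verify: 12510001² - 278·750300² = 156500125020001 - 156500125020000 = 1 ✓

x = 12510001, y = 750300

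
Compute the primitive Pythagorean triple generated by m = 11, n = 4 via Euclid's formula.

a = m² - n² = 121 - 16 = 105
b = 2mn = 2·11·4 = 88
c = m² + n² = 121 + 16 = 137
Verify: 105² + 88² = 11025 + 7744 = 18769 = 137² ✓

(105, 88, 137)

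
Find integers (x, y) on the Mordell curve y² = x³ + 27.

Try small integer x values and check whether x³ + 27 is a perfect square.
x = -3: x³ + 27 = -3³ + 27 = -27 + 27 = 0
Is 0 a perfect square? 0² = 0 ✓
So (x, y) = (-3, 0) is a solution.

x = -3, y = 0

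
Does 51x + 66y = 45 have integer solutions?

Step 1: Compute gcd(51, 66).
gcd(51, 66) = 3

Step 2: Check divisibility.
Does 3 divide 45? 45 = 3 x 15, so yes.

By the theorem on linear Diophantine equations, 51x + 66y = 45 has integer solutions if and only if gcd(51, 66) divides 45. Since 3 | 45, solutions exist.

Yes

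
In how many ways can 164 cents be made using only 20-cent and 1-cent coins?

We need non-negative integers (x, y) with 20x + 1y = 164.
For each x from 0 to 8, check if (164 - 20x) is a non-negative multiple of 1.
Solutions (x, y): (0,164), (1,144), (2,124), (3,104), ...
Count: 9

9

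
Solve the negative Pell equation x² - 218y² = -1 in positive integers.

We need x² = 218y² - 1. Try successive y:
y = 1: x² = 218·1² - 1 = 217, not a perfect square
y = 2: x² = 218·2² - 1 = 871, not a perfect square
y = 3: x² = 218·3² - 1 = 1961, not a perfect square
...
y = 17: x² = 218·17² - 1 = 63001 = 251² ✓
Check: 251² - 218·17² = 63001 - 63002 = -1 ✓

x = 251, y = 17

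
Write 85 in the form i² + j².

We need to find integers i, j > 0 such that i² + j² = 85.
Trying i = 2: j² = 85 - 2² = 85 - 4 = 81
j = 9
Check: 2² + 9² = 4 + 81 = 85 ✓

85 = 2² + 9²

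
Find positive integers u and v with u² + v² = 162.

We need to find integers u, v > 0 such that u² + v² = 162.
Trying u = 9: v² = 162 - 9² = 162 - 81 = 81
v = 9
Check: 9² + 9² = 81 + 81 = 162 ✓

162 = 9² + 9²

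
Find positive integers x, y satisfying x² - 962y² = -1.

We need x² = 962y² - 1. Try successive y:
y = 1: x² = 962·1² - 1 = 961 = 31² ✓
Check: 31² - 962·1² = 961 - 962 = -1 ✓

x = 31, y = 1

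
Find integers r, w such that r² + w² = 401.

We need to find integers r, w > 0 such that r² + w² = 401.
Trying r = 1: w² = 401 - 1² = 401 - 1 = 400
w = 20
Check: 1² + 20² = 1 + 400 = 401 ✓

401 = 1² + 20²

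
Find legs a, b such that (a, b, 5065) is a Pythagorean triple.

We need a² + b² = 5065² = 25654225.
Trying: 225² + 5060² = 50625 + 25603600 = 25654225 ✓

(225, 5060, 5065)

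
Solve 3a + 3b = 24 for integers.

Step 1: Check solvability.
gcd(3, 3) = 3
Since 3 divides 24, solutions exist.

Step 2: Apply extended Euclidean algorithm to find gcd.
We find integers such that 3*x0 + 3*y0 = 3

Step 3: Scale the particular solution.
Multiply by 24/3 = 8:
a = 0, b = 8

Step 4: Verify.
3*(0) + 3*(8) = 24 = 24 ✓

a = 0, b = 8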